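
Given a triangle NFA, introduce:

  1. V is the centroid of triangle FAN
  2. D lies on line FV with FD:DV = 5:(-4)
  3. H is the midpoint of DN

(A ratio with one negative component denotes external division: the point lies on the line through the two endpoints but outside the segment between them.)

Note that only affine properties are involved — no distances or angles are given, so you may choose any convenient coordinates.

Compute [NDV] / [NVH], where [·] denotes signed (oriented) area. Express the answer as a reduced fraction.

[NDV]:[NVH] = -2

Work in coordinates with N = (0, 0), F = (1, 0), A = (0, 1).
1. V is the centroid of triangle FAN ⇒ V = (1/3, 1/3)
2. D lies on line FV with FD:DV = 5:(-4) ⇒ D = (-7/3, 5/3)
3. H is the midpoint of DN ⇒ H = (-7/6, 5/6)
2·[NDV] = -4/3, 2·[NVH] = 2/3
[NDV]:[NVH] = -4/3:2/3 = -2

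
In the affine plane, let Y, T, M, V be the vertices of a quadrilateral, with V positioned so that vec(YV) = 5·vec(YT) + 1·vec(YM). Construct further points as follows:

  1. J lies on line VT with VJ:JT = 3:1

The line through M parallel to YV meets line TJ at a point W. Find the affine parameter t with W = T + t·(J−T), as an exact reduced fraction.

Set Y = (0, 0), T = (1, 0), M = (0, 1), V = (5, 1); any affine frame gives the same invariant.
1. J lies on line VT with VJ:JT = 3:1 ⇒ J = (2, 1/4)
through M parallel to YV: direction (5, 1); meets TJ at W = (25, 6)
W = T + t·(J−T) with t = 24

t = 24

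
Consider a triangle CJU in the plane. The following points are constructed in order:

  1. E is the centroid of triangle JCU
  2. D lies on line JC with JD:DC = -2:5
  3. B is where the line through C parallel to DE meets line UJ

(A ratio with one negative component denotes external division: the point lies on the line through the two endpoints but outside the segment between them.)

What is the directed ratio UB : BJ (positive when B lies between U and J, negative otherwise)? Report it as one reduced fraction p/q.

UB:BJ = -4

Assign C = (0, 0), J = (1, 0), U = (0, 1) — the answer is frame-independent, so this choice is without loss of generality.
1. E is the centroid of triangle JCU ⇒ E = (1/3, 1/3)
2. D lies on line JC with JD:DC = -2:5 ⇒ D = (5/3, 0)
3. B is where the line through C parallel to DE meets line UJ ⇒ B = (4/3, -1/3)
B = U + t·(J−U) with t = 4/3, so UB:BJ = t:(1−t) = 4/3:-1/3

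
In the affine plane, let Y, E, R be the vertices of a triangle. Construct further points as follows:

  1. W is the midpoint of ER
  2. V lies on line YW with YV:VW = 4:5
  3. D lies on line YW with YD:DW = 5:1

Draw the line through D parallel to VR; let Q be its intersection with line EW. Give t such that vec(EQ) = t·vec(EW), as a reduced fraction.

t = 13/10

Set Y = (0, 0), E = (1, 0), R = (0, 1); any affine frame gives the same invariant.
1. W is the midpoint of ER ⇒ W = (1/2, 1/2)
2. V lies on line YW with YV:VW = 4:5 ⇒ V = (2/9, 2/9)
3. D lies on line YW with YD:DW = 5:1 ⇒ D = (5/12, 5/12)
through D parallel to VR: direction (-2/9, 7/9); meets EW at Q = (7/20, 13/20)
Q = E + t·(W−E) with t = 13/10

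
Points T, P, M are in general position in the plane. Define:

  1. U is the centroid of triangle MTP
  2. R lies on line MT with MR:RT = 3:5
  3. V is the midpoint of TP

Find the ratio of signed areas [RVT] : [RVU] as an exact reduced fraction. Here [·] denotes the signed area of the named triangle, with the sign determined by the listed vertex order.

[RVT]:[RVU] = -5

Assign T = (0, 0), P = (1, 0), M = (0, 1) — the answer is frame-independent, so this choice is without loss of generality.
1. U is the centroid of triangle MTP ⇒ U = (1/3, 1/3)
2. R lies on line MT with MR:RT = 3:5 ⇒ R = (0, 5/8)
3. V is the midpoint of TP ⇒ V = (1/2, 0)
2·[RVT] = -5/16, 2·[RVU] = 1/16
[RVT]:[RVU] = -5/16:1/16 = -5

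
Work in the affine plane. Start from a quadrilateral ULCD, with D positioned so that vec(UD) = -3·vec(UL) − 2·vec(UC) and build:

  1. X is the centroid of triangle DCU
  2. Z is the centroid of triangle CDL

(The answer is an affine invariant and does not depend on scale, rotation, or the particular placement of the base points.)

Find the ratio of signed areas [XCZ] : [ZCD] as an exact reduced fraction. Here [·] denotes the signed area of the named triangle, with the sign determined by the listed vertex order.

[XCZ]:[ZCD] = -2/9

Assign U = (0, 0), L = (1, 0), C = (0, 1), D = (-3, -2) — the answer is frame-independent, so this choice is without loss of generality.
1. X is the centroid of triangle DCU ⇒ X = (-1, -1/3)
2. Z is the centroid of triangle CDL ⇒ Z = (-2/3, -1/3)
2·[XCZ] = -4/9, 2·[ZCD] = 2
[XCZ]:[ZCD] = -4/9:2 = -2/9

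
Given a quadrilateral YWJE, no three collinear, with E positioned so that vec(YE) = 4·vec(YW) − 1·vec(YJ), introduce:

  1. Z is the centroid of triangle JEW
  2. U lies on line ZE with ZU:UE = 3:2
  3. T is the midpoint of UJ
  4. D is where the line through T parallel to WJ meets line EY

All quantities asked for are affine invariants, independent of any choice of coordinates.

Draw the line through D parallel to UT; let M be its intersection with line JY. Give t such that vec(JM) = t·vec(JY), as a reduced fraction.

Choose coordinates Y = (0, 0), W = (1, 0), J = (0, 1), E = (4, -1).
1. Z is the centroid of triangle JEW ⇒ Z = (5/3, 0)
2. U lies on line ZE with ZU:UE = 3:2 ⇒ U = (46/15, -3/5)
3. T is the midpoint of UJ ⇒ T = (23/15, 1/5)
4. D is where the line through T parallel to WJ meets line EY ⇒ D = (104/45, -26/45)
through D parallel to UT: direction (-23/15, 4/5); meets JY at M = (0, 130/207)
M = J + t·(Y−J) with t = 77/207

t = 77/207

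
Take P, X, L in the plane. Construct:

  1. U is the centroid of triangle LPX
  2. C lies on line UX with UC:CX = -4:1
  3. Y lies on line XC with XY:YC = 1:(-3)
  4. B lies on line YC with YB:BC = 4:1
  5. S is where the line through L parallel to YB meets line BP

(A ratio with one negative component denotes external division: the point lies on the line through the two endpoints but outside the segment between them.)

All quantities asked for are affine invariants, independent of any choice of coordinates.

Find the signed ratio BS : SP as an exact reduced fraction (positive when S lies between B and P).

BS:SP = -1/2

Choose coordinates P = (0, 0), X = (1, 0), L = (0, 1).
1. U is the centroid of triangle LPX ⇒ U = (1/3, 1/3)
2. C lies on line UX with UC:CX = -4:1 ⇒ C = (11/9, -1/9)
3. Y lies on line XC with XY:YC = 1:(-3) ⇒ Y = (8/9, 1/18)
4. B lies on line YC with YB:BC = 4:1 ⇒ B = (52/45, -7/90)
5. S is where the line through L parallel to YB meets line BP ⇒ S = (104/45, -7/45)
S = B + t·(P−B) with t = -1, so BS:SP = t:(1−t) = -1:2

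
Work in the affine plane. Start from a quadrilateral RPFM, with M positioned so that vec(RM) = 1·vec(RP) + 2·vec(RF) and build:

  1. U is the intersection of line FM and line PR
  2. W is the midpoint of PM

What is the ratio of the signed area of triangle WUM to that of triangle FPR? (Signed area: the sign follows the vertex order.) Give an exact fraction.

Choose coordinates R = (0, 0), P = (1, 0), F = (0, 1), M = (1, 2).
1. U is the intersection of line FM and line PR ⇒ U = (-1, 0)
2. W is the midpoint of PM ⇒ W = (1, 1)
2·[WUM] = -2, 2·[FPR] = -1
[WUM]:[FPR] = -2:-1 = 2

[WUM]:[FPR] = 2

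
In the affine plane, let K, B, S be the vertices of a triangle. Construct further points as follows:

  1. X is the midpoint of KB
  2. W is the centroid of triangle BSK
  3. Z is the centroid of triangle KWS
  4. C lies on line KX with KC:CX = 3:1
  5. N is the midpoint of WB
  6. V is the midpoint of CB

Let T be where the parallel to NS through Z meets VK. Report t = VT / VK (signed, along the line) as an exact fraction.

Set K = (0, 0), B = (1, 0), S = (0, 1); any affine frame gives the same invariant.
1. X is the midpoint of KB ⇒ X = (1/2, 0)
2. W is the centroid of triangle BSK ⇒ W = (1/3, 1/3)
3. Z is the centroid of triangle KWS ⇒ Z = (1/9, 4/9)
4. C lies on line KX with KC:CX = 3:1 ⇒ C = (3/8, 0)
5. N is the midpoint of WB ⇒ N = (2/3, 1/6)
6. V is the midpoint of CB ⇒ V = (11/16, 0)
through Z parallel to NS: direction (-2/3, 5/6); meets VK at T = (7/15, 0)
T = V + t·(K−V) with t = 53/165

t = 53/165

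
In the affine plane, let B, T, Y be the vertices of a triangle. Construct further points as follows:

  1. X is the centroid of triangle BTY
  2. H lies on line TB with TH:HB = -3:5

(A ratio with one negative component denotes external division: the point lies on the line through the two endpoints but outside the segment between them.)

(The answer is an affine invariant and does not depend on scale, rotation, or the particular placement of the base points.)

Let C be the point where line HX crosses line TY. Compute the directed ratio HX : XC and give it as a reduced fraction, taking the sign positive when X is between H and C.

HX:XC = -11/2

Assign B = (0, 0), T = (1, 0), Y = (0, 1) — the answer is frame-independent, so this choice is without loss of generality.
1. X is the centroid of triangle BTY ⇒ X = (1/3, 1/3)
2. H lies on line TB with TH:HB = -3:5 ⇒ H = (5/2, 0)
line HX meets TY at C = (8/11, 3/11)
X = H + t·(C−H) with t = 11/9, so HX:XC = 11/9:-2/9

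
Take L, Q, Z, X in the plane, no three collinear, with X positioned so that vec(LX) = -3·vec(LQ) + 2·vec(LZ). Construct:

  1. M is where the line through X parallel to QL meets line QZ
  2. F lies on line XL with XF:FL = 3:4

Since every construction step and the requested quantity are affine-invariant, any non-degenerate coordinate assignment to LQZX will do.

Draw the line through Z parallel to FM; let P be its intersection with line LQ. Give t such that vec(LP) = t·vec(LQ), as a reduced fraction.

Assign L = (0, 0), Q = (1, 0), Z = (0, 1), X = (-3, 2) — the answer is frame-independent, so this choice is without loss of generality.
1. M is where the line through X parallel to QL meets line QZ ⇒ M = (-1, 2)
2. F lies on line XL with XF:FL = 3:4 ⇒ F = (-12/7, 8/7)
through Z parallel to FM: direction (5/7, 6/7); meets LQ at P = (-5/6, 0)
P = L + t·(Q−L) with t = -5/6

t = -5/6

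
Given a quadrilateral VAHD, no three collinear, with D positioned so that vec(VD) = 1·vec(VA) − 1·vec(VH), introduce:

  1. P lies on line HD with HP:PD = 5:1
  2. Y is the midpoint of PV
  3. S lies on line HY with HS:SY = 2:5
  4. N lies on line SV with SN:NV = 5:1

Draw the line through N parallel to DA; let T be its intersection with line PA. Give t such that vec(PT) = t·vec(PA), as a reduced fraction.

t = -205/42

Assign V = (0, 0), A = (1, 0), H = (0, 1), D = (1, -1) — the answer is frame-independent, so this choice is without loss of generality.
1. P lies on line HD with HP:PD = 5:1 ⇒ P = (5/6, -2/3)
2. Y is the midpoint of PV ⇒ Y = (5/12, -1/3)
3. S lies on line HY with HS:SY = 2:5 ⇒ S = (5/42, 13/21)
4. N lies on line SV with SN:NV = 5:1 ⇒ N = (5/252, 13/126)
through N parallel to DA: direction (0, 1); meets PA at T = (5/252, -247/63)
T = P + t·(A−P) with t = -205/42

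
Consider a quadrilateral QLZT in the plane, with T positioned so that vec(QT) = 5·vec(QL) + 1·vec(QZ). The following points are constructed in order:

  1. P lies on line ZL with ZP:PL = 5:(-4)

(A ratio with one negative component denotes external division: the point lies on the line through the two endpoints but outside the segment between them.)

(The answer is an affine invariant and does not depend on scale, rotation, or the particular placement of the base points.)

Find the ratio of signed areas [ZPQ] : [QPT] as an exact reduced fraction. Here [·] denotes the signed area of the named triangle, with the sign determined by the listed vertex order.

[ZPQ]:[QPT] = -1/5

Work in coordinates with Q = (0, 0), L = (1, 0), Z = (0, 1), T = (5, 1).
1. P lies on line ZL with ZP:PL = 5:(-4) ⇒ P = (5, -4)
2·[ZPQ] = -5, 2·[QPT] = 25
[ZPQ]:[QPT] = -5:25 = -1/5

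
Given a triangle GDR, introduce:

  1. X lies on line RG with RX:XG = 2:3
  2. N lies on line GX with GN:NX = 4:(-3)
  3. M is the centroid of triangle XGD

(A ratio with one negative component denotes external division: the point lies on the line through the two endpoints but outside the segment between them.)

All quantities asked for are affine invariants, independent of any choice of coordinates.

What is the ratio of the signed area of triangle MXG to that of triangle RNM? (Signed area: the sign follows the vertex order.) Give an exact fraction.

Assign G = (0, 0), D = (1, 0), R = (0, 1) — the answer is frame-independent, so this choice is without loss of generality.
1. X lies on line RG with RX:XG = 2:3 ⇒ X = (0, 3/5)
2. N lies on line GX with GN:NX = 4:(-3) ⇒ N = (0, 12/5)
3. M is the centroid of triangle XGD ⇒ M = (1/3, 1/5)
2·[MXG] = 1/5, 2·[RNM] = -7/15
[MXG]:[RNM] = 1/5:-7/15 = -3/7

[MXG]:[RNM] = -3/7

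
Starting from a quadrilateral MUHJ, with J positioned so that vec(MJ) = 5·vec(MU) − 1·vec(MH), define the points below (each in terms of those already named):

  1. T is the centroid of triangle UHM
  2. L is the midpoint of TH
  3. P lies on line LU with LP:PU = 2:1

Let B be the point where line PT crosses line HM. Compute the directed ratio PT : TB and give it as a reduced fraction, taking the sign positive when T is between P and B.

Choose coordinates M = (0, 0), U = (1, 0), H = (0, 1), J = (5, -1).
1. T is the centroid of triangle UHM ⇒ T = (1/3, 1/3)
2. L is the midpoint of TH ⇒ L = (1/6, 2/3)
3. P lies on line LU with LP:PU = 2:1 ⇒ P = (13/18, 2/9)
line PT meets HM at B = (0, 3/7)
T = P + t·(B−P) with t = 7/13, so PT:TB = 7/13:6/13

PT:TB = 7/6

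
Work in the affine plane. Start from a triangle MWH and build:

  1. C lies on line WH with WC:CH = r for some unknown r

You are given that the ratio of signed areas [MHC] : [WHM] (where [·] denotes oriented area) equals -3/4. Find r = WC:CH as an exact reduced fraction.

r = 1/3

Set M = (0, 0), W = (1, 0), H = (0, 1); any affine frame gives the same invariant.
1. With WC:CH = r, write λ = r/(r+1) so C = W + λ·(H−W); C is affine-linear in λ
Every point depending on C is an affine combination of C and λ-independent points, so each such coordinate is linear in λ; the λ² term in each signed area is a multiple of (H−W)×(H−W) = 0, so 2·[MHC] and 2·[WHM] are each linear in λ. Evaluating at λ=0 and λ=1:
  2·[MHC] = λ − 1,   2·[WHM] = 1
So [MHC]:[WHM] = (λ − 1) / (1). Setting this equal to -3/4:
  λ − 1 = -3/4·(1)  ⇒  λ = 1/4
Then r = λ/(1−λ) = (1/4)/(3/4) = 1/3. Check: with r = 1/3, C = (3/4, 1/4) and [MHC]:[WHM] = -3/4 as required.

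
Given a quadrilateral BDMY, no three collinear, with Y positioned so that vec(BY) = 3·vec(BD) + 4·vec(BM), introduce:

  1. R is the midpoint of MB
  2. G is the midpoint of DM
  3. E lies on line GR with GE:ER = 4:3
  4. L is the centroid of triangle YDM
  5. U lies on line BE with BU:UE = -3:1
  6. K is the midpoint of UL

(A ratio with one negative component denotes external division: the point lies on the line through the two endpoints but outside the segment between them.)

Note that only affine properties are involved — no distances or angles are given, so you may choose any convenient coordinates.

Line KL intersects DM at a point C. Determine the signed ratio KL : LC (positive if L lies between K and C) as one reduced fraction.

Set B = (0, 0), D = (1, 0), M = (0, 1), Y = (3, 4); any affine frame gives the same invariant.
1. R is the midpoint of MB ⇒ R = (0, 1/2)
2. G is the midpoint of DM ⇒ G = (1/2, 1/2)
3. E lies on line GR with GE:ER = 4:3 ⇒ E = (3/14, 1/2)
4. L is the centroid of triangle YDM ⇒ L = (4/3, 5/3)
5. U lies on line BE with BU:UE = -3:1 ⇒ U = (9/28, 3/4)
6. K is the midpoint of UL ⇒ K = (139/168, 29/24)
line KL meets DM at C = (23/81, 58/81)
L = K + t·(C−K) with t = -27/29, so KL:LC = -27/29:56/29

KL:LC = -27/56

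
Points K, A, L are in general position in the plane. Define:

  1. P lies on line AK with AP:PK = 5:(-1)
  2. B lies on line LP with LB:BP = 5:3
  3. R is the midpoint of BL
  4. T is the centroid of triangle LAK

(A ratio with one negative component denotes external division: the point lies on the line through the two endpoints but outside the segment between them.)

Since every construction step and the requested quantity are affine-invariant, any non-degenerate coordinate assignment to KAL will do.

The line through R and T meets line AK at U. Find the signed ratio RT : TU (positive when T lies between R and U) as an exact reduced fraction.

RT:TU = 17/16

Assign K = (0, 0), A = (1, 0), L = (0, 1) — the answer is frame-independent, so this choice is without loss of generality.
1. P lies on line AK with AP:PK = 5:(-1) ⇒ P = (-1/4, 0)
2. B lies on line LP with LB:BP = 5:3 ⇒ B = (-5/32, 3/8)
3. R is the midpoint of BL ⇒ R = (-5/64, 11/16)
4. T is the centroid of triangle LAK ⇒ T = (1/3, 1/3)
line RT meets AK at U = (49/68, 0)
T = R + t·(U−R) with t = 17/33, so RT:TU = 17/33:16/33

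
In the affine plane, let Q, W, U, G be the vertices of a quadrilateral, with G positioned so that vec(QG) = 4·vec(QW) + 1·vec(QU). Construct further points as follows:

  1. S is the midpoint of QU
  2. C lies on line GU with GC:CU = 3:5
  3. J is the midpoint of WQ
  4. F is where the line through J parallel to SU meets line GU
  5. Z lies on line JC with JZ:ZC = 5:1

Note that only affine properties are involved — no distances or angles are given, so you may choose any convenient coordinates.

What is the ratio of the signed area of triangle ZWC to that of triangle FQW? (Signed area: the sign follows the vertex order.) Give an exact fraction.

[ZWC]:[FQW] = 1/12

Assign Q = (0, 0), W = (1, 0), U = (0, 1), G = (4, 1) — the answer is frame-independent, so this choice is without loss of generality.
1. S is the midpoint of QU ⇒ S = (0, 1/2)
2. C lies on line GU with GC:CU = 3:5 ⇒ C = (5/2, 1)
3. J is the midpoint of WQ ⇒ J = (1/2, 0)
4. F is where the line through J parallel to SU meets line GU ⇒ F = (1/2, 1)
5. Z lies on line JC with JZ:ZC = 5:1 ⇒ Z = (13/6, 5/6)
2·[ZWC] = 1/12, 2·[FQW] = 1
[ZWC]:[FQW] = 1/12:1 = 1/12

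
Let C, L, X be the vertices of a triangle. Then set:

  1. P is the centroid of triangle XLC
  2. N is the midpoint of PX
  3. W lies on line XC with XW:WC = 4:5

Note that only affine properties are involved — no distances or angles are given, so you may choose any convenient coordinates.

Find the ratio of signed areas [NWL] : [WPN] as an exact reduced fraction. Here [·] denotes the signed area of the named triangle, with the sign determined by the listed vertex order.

Set C = (0, 0), L = (1, 0), X = (0, 1); any affine frame gives the same invariant.
1. P is the centroid of triangle XLC ⇒ P = (1/3, 1/3)
2. N is the midpoint of PX ⇒ N = (1/6, 2/3)
3. W lies on line XC with XW:WC = 4:5 ⇒ W = (0, 5/9)
2·[NWL] = 11/54, 2·[WPN] = 2/27
[NWL]:[WPN] = 11/54:2/27 = 11/4

[NWL]:[WPN] = 11/4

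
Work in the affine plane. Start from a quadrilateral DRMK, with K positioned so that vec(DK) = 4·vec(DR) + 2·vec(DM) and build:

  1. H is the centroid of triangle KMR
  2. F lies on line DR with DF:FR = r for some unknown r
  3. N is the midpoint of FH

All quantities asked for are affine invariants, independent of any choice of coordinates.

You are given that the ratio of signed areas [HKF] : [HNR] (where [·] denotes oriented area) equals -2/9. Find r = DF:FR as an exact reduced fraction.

r = -1/3

Choose coordinates D = (0, 0), R = (1, 0), M = (0, 1), K = (4, 2).
1. H is the centroid of triangle KMR ⇒ H = (5/3, 1)
2. With DF:FR = r, write λ = r/(r+1) so F = D + λ·(R−D); F is affine-linear in λ
3. N is the midpoint of FH ⇒ N is an affine combination of earlier points and hence also affine-linear in λ
Every point depending on F is an affine combination of F and λ-independent points, so each such coordinate is linear in λ; the λ² term in each signed area is a multiple of (R−D)×(R−D) = 0, so 2·[HKF] and 2·[HNR] are each linear in λ. Evaluating at λ=0 and λ=1:
  2·[HKF] = −λ − 2/3,   2·[HNR] = -1/2·λ + 1/2
So [HKF]:[HNR] = (−λ − 2/3) / (-1/2·λ + 1/2). Setting this equal to -2/9:
  −λ − 2/3 = -2/9·(-1/2·λ + 1/2)  ⇒  λ = -1/2
Then r = λ/(1−λ) = (-1/2)/(3/2) = -1/3. Check: with r = -1/3, F = (-1/2, 0) and [HKF]:[HNR] = -2/9 as required.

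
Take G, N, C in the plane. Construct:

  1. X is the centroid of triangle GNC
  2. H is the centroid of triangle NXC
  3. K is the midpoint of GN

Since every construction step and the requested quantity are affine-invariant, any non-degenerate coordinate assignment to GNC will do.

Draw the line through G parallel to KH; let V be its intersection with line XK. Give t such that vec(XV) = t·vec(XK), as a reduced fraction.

t = -3

Work in coordinates with G = (0, 0), N = (1, 0), C = (0, 1).
1. X is the centroid of triangle GNC ⇒ X = (1/3, 1/3)
2. H is the centroid of triangle NXC ⇒ H = (4/9, 4/9)
3. K is the midpoint of GN ⇒ K = (1/2, 0)
through G parallel to KH: direction (-1/18, 4/9); meets XK at V = (-1/6, 4/3)
V = X + t·(K−X) with t = -3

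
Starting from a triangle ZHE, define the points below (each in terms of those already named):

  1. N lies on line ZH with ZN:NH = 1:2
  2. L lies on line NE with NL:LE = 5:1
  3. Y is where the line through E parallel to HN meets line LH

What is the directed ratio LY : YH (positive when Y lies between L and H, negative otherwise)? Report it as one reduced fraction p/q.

LY:YH = -1/6

Assign Z = (0, 0), H = (1, 0), E = (0, 1) — the answer is frame-independent, so this choice is without loss of generality.
1. N lies on line ZH with ZN:NH = 1:2 ⇒ N = (1/3, 0)
2. L lies on line NE with NL:LE = 5:1 ⇒ L = (1/18, 5/6)
3. Y is where the line through E parallel to HN meets line LH ⇒ Y = (-2/15, 1)
Y = L + t·(H−L) with t = -1/5, so LY:YH = t:(1−t) = -1/5:6/5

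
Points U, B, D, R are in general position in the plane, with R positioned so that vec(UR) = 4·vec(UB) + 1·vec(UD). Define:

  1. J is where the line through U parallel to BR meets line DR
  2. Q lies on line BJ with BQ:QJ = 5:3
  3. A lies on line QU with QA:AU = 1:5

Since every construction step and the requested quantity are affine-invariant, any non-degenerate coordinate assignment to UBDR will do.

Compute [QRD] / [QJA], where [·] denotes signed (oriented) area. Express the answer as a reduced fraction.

Assign U = (0, 0), B = (1, 0), D = (0, 1), R = (4, 1) — the answer is frame-independent, so this choice is without loss of generality.
1. J is where the line through U parallel to BR meets line DR ⇒ J = (3, 1)
2. Q lies on line BJ with BQ:QJ = 5:3 ⇒ Q = (9/4, 5/8)
3. A lies on line QU with QA:AU = 1:5 ⇒ A = (15/8, 25/48)
2·[QRD] = 3/2, 2·[QJA] = 1/16
[QRD]:[QJA] = 3/2:1/16 = 24

[QRD]:[QJA] = 24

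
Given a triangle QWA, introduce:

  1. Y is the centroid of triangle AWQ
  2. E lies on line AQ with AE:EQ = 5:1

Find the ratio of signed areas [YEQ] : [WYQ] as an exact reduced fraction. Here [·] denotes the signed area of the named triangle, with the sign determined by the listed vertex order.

[YEQ]:[WYQ] = 1/6

Work in coordinates with Q = (0, 0), W = (1, 0), A = (0, 1).
1. Y is the centroid of triangle AWQ ⇒ Y = (1/3, 1/3)
2. E lies on line AQ with AE:EQ = 5:1 ⇒ E = (0, 1/6)
2·[YEQ] = 1/18, 2·[WYQ] = 1/3
[YEQ]:[WYQ] = 1/18:1/3 = 1/6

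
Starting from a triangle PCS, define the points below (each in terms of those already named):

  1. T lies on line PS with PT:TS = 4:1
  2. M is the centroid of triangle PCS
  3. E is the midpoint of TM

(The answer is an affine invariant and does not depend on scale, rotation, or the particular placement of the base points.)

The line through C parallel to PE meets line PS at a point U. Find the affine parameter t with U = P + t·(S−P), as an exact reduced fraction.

t = -17/5

Set P = (0, 0), C = (1, 0), S = (0, 1); any affine frame gives the same invariant.
1. T lies on line PS with PT:TS = 4:1 ⇒ T = (0, 4/5)
2. M is the centroid of triangle PCS ⇒ M = (1/3, 1/3)
3. E is the midpoint of TM ⇒ E = (1/6, 17/30)
through C parallel to PE: direction (1/6, 17/30); meets PS at U = (0, -17/5)
U = P + t·(S−P) with t = -17/5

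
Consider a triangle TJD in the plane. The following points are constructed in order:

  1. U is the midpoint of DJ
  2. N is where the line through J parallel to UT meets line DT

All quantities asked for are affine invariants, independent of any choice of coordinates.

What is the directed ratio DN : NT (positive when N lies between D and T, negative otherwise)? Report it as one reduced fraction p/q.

DN:NT = -2

Set T = (0, 0), J = (1, 0), D = (0, 1); any affine frame gives the same invariant.
1. U is the midpoint of DJ ⇒ U = (1/2, 1/2)
2. N is where the line through J parallel to UT meets line DT ⇒ N = (0, -1)
N = D + t·(T−D) with t = 2, so DN:NT = t:(1−t) = 2:-1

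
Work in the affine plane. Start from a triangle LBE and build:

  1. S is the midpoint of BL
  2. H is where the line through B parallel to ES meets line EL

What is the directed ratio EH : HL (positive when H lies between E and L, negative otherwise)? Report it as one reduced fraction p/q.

EH:HL = -1/2

Set L = (0, 0), B = (1, 0), E = (0, 1); any affine frame gives the same invariant.
1. S is the midpoint of BL ⇒ S = (1/2, 0)
2. H is where the line through B parallel to ES meets line EL ⇒ H = (0, 2)
H = E + t·(L−E) with t = -1, so EH:HL = t:(1−t) = -1:2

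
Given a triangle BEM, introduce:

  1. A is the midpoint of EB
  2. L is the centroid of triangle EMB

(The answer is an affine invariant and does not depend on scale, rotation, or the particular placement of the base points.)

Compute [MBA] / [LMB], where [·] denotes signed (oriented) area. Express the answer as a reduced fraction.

[MBA]:[LMB] = 3/2

Assign B = (0, 0), E = (1, 0), M = (0, 1) — the answer is frame-independent, so this choice is without loss of generality.
1. A is the midpoint of EB ⇒ A = (1/2, 0)
2. L is the centroid of triangle EMB ⇒ L = (1/3, 1/3)
2·[MBA] = 1/2, 2·[LMB] = 1/3
[MBA]:[LMB] = 1/2:1/3 = 3/2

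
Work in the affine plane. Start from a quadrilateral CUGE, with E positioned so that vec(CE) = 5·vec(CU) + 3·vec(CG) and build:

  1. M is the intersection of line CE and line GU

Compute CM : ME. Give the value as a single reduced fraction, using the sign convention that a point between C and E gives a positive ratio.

CM:ME = 1/7

Set C = (0, 0), U = (1, 0), G = (0, 1), E = (5, 3); any affine frame gives the same invariant.
1. M is the intersection of line CE and line GU ⇒ M = (5/8, 3/8)
M = C + t·(E−C) with t = 1/8, so CM:ME = t:(1−t) = 1/8:7/8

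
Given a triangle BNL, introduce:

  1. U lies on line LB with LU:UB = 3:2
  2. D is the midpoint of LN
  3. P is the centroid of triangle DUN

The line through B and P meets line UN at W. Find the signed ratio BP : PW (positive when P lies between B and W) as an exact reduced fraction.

BP:PW = -5

Choose coordinates B = (0, 0), N = (1, 0), L = (0, 1).
1. U lies on line LB with LU:UB = 3:2 ⇒ U = (0, 2/5)
2. D is the midpoint of LN ⇒ D = (1/2, 1/2)
3. P is the centroid of triangle DUN ⇒ P = (1/2, 3/10)
line BP meets UN at W = (2/5, 6/25)
P = B + t·(W−B) with t = 5/4, so BP:PW = 5/4:-1/4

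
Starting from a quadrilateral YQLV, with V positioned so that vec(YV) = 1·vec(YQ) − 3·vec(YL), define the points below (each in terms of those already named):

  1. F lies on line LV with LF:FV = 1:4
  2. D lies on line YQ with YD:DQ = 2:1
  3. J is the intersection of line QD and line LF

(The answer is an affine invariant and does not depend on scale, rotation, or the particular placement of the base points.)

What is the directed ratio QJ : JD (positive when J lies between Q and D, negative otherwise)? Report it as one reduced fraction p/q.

QJ:JD = -9/5

Choose coordinates Y = (0, 0), Q = (1, 0), L = (0, 1), V = (1, -3).
1. F lies on line LV with LF:FV = 1:4 ⇒ F = (1/5, 1/5)
2. D lies on line YQ with YD:DQ = 2:1 ⇒ D = (2/3, 0)
3. J is the intersection of line QD and line LF ⇒ J = (1/4, 0)
J = Q + t·(D−Q) with t = 9/4, so QJ:JD = t:(1−t) = 9/4:-5/4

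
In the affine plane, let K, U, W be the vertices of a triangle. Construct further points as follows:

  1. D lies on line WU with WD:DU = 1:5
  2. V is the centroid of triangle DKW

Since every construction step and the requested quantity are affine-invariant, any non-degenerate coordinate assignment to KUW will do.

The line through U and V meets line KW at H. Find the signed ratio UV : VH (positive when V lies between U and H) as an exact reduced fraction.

Set K = (0, 0), U = (1, 0), W = (0, 1); any affine frame gives the same invariant.
1. D lies on line WU with WD:DU = 1:5 ⇒ D = (1/6, 5/6)
2. V is the centroid of triangle DKW ⇒ V = (1/18, 11/18)
line UV meets KW at H = (0, 11/17)
V = U + t·(H−U) with t = 17/18, so UV:VH = 17/18:1/18

UV:VH = 17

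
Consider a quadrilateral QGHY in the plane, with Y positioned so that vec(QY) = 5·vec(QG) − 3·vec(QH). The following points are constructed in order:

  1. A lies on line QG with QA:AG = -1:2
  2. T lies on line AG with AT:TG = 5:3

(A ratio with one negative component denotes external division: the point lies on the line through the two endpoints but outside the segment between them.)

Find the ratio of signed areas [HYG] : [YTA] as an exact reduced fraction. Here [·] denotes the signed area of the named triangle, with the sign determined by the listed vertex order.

Assign Q = (0, 0), G = (1, 0), H = (0, 1), Y = (5, -3) — the answer is frame-independent, so this choice is without loss of generality.
1. A lies on line QG with QA:AG = -1:2 ⇒ A = (-1, 0)
2. T lies on line AG with AT:TG = 5:3 ⇒ T = (1/4, 0)
2·[HYG] = -1, 2·[YTA] = 15/4
[HYG]:[YTA] = -1:15/4 = -4/15

[HYG]:[YTA] = -4/15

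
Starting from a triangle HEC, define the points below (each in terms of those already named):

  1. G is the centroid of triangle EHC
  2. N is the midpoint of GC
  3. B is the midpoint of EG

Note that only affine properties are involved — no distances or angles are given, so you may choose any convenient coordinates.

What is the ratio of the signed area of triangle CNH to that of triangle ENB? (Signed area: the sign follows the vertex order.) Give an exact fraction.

[CNH]:[ENB] = -2

Work in coordinates with H = (0, 0), E = (1, 0), C = (0, 1).
1. G is the centroid of triangle EHC ⇒ G = (1/3, 1/3)
2. N is the midpoint of GC ⇒ N = (1/6, 2/3)
3. B is the midpoint of EG ⇒ B = (2/3, 1/6)
2·[CNH] = -1/6, 2·[ENB] = 1/12
[CNH]:[ENB] = -1/6:1/12 = -2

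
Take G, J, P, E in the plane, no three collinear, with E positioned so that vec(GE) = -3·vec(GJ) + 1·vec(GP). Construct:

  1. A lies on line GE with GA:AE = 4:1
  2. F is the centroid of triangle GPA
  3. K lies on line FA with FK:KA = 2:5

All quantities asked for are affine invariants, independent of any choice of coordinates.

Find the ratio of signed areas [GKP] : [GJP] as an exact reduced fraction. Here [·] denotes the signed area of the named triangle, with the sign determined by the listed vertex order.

[GKP]:[GJP] = -44/35

Choose coordinates G = (0, 0), J = (1, 0), P = (0, 1), E = (-3, 1).
1. A lies on line GE with GA:AE = 4:1 ⇒ A = (-12/5, 4/5)
2. F is the centroid of triangle GPA ⇒ F = (-4/5, 3/5)
3. K lies on line FA with FK:KA = 2:5 ⇒ K = (-44/35, 23/35)
2·[GKP] = -44/35, 2·[GJP] = 1
[GKP]:[GJP] = -44/35:1 = -44/35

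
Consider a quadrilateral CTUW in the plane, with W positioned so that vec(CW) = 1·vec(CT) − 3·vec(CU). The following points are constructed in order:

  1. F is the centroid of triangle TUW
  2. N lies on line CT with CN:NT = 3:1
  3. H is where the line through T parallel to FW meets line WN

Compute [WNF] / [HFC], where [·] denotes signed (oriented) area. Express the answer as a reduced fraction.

Set C = (0, 0), T = (1, 0), U = (0, 1), W = (1, -3); any affine frame gives the same invariant.
1. F is the centroid of triangle TUW ⇒ F = (2/3, -2/3)
2. N lies on line CT with CN:NT = 3:1 ⇒ N = (3/4, 0)
3. H is where the line through T parallel to FW meets line WN ⇒ H = (2/5, 21/5)
2·[WNF] = 5/12, 2·[HFC] = -46/15
[WNF]:[HFC] = 5/12:-46/15 = -25/184

[WNF]:[HFC] = -25/184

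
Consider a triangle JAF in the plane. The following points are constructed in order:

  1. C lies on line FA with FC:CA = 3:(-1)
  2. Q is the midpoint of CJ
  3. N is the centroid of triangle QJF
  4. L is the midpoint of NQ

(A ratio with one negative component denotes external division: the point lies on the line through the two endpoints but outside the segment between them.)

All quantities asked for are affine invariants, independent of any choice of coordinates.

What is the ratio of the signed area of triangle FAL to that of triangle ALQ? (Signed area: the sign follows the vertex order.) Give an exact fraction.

Choose coordinates J = (0, 0), A = (1, 0), F = (0, 1).
1. C lies on line FA with FC:CA = 3:(-1) ⇒ C = (3/2, -1/2)
2. Q is the midpoint of CJ ⇒ Q = (3/4, -1/4)
3. N is the centroid of triangle QJF ⇒ N = (1/4, 1/4)
4. L is the midpoint of NQ ⇒ L = (1/2, 0)
2·[FAL] = -1/2, 2·[ALQ] = 1/8
[FAL]:[ALQ] = -1/2:1/8 = -4

[FAL]:[ALQ] = -4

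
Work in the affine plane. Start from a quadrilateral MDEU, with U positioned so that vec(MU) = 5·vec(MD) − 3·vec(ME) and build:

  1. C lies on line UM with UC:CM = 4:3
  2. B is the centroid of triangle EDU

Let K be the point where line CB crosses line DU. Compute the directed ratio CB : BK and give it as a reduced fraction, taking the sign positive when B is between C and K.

CB:BK = -43/7

Assign M = (0, 0), D = (1, 0), E = (0, 1), U = (5, -3) — the answer is frame-independent, so this choice is without loss of generality.
1. C lies on line UM with UC:CM = 4:3 ⇒ C = (15/7, -9/7)
2. B is the centroid of triangle EDU ⇒ B = (2, -2/3)
line CB meets DU at K = (87/43, -33/43)
B = C + t·(K−C) with t = 43/36, so CB:BK = 43/36:-7/36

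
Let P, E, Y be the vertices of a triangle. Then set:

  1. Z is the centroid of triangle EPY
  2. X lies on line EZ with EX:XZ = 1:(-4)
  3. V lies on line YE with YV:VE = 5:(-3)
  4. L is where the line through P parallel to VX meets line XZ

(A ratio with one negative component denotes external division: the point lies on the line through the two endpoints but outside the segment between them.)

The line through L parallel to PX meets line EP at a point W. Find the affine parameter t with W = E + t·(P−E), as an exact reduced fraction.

Assign P = (0, 0), E = (1, 0), Y = (0, 1) — the answer is frame-independent, so this choice is without loss of generality.
1. Z is the centroid of triangle EPY ⇒ Z = (1/3, 1/3)
2. X lies on line EZ with EX:XZ = 1:(-4) ⇒ X = (11/9, -1/9)
3. V lies on line YE with YV:VE = 5:(-3) ⇒ V = (5/2, -3/2)
4. L is where the line through P parallel to VX meets line XZ ⇒ L = (-23/27, 25/27)
through L parallel to PX: direction (11/9, -1/9); meets EP at W = (28/3, 0)
W = E + t·(P−E) with t = -25/3

t = -25/3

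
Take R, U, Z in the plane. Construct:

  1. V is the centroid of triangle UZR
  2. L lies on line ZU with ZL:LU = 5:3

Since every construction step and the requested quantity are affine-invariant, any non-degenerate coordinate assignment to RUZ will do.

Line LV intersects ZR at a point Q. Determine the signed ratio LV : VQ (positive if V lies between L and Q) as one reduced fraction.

LV:VQ = 7/8

Set R = (0, 0), U = (1, 0), Z = (0, 1); any affine frame gives the same invariant.
1. V is the centroid of triangle UZR ⇒ V = (1/3, 1/3)
2. L lies on line ZU with ZL:LU = 5:3 ⇒ L = (5/8, 3/8)
line LV meets ZR at Q = (0, 2/7)
V = L + t·(Q−L) with t = 7/15, so LV:VQ = 7/15:8/15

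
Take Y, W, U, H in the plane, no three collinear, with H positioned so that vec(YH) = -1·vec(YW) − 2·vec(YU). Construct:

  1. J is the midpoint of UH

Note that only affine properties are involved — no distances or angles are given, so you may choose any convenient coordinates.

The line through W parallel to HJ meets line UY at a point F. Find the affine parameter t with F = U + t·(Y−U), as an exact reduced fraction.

t = 4

Set Y = (0, 0), W = (1, 0), U = (0, 1), H = (-1, -2); any affine frame gives the same invariant.
1. J is the midpoint of UH ⇒ J = (-1/2, -1/2)
through W parallel to HJ: direction (1/2, 3/2); meets UY at F = (0, -3)
F = U + t·(Y−U) with t = 4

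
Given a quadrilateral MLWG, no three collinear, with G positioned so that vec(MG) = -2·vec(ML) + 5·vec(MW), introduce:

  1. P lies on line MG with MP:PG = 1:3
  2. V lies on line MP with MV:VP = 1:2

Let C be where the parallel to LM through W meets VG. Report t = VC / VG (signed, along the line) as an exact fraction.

t = 7/55

Work in coordinates with M = (0, 0), L = (1, 0), W = (0, 1), G = (-2, 5).
1. P lies on line MG with MP:PG = 1:3 ⇒ P = (-1/2, 5/4)
2. V lies on line MP with MV:VP = 1:2 ⇒ V = (-1/6, 5/12)
through W parallel to LM: direction (-1, 0); meets VG at C = (-2/5, 1)
C = V + t·(G−V) with t = 7/55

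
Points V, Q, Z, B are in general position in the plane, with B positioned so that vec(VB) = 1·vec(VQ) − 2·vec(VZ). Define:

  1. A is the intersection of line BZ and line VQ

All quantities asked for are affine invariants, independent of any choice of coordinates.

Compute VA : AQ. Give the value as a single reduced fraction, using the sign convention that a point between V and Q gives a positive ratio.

Assign V = (0, 0), Q = (1, 0), Z = (0, 1), B = (1, -2) — the answer is frame-independent, so this choice is without loss of generality.
1. A is the intersection of line BZ and line VQ ⇒ A = (1/3, 0)
A = V + t·(Q−V) with t = 1/3, so VA:AQ = t:(1−t) = 1/3:2/3

VA:AQ = 1/2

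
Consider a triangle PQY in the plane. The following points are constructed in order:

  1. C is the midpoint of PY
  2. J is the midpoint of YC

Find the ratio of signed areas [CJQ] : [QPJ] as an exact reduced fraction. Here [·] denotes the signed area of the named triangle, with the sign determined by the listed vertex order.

[CJQ]:[QPJ] = 1/3

Set P = (0, 0), Q = (1, 0), Y = (0, 1); any affine frame gives the same invariant.
1. C is the midpoint of PY ⇒ C = (0, 1/2)
2. J is the midpoint of YC ⇒ J = (0, 3/4)
2·[CJQ] = -1/4, 2·[QPJ] = -3/4
[CJQ]:[QPJ] = -1/4:-3/4 = 1/3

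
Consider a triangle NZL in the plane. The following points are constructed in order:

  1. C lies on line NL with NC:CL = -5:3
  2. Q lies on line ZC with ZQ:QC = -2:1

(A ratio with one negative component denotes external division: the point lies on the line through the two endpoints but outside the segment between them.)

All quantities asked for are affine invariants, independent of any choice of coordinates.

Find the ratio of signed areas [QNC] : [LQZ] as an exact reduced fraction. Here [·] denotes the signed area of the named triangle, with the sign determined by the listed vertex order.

Work in coordinates with N = (0, 0), Z = (1, 0), L = (0, 1).
1. C lies on line NL with NC:CL = -5:3 ⇒ C = (0, 5/2)
2. Q lies on line ZC with ZQ:QC = -2:1 ⇒ Q = (-1, 5)
2·[QNC] = 5/2, 2·[LQZ] = -3
[QNC]:[LQZ] = 5/2:-3 = -5/6

[QNC]:[LQZ] = -5/6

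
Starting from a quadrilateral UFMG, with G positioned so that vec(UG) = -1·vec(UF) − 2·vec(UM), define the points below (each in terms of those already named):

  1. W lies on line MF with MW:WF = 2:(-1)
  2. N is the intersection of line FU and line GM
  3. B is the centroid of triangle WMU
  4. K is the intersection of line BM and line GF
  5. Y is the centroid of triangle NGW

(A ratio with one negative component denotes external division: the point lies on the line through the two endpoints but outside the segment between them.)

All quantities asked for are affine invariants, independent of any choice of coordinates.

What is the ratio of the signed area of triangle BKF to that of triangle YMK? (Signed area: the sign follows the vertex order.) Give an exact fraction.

Choose coordinates U = (0, 0), F = (1, 0), M = (0, 1), G = (-1, -2).
1. W lies on line MF with MW:WF = 2:(-1) ⇒ W = (2, -1)
2. N is the intersection of line FU and line GM ⇒ N = (-1/3, 0)
3. B is the centroid of triangle WMU ⇒ B = (2/3, 0)
4. K is the intersection of line BM and line GF ⇒ K = (4/5, -1/5)
5. Y is the centroid of triangle NGW ⇒ Y = (2/9, -1)
2·[BKF] = 1/15, 2·[YMK] = -4/3
[BKF]:[YMK] = 1/15:-4/3 = -1/20

[BKF]:[YMK] = -1/20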